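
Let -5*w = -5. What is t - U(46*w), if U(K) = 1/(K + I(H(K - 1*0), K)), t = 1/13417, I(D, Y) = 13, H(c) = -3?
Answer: -13358/791603 ≈ -0.016875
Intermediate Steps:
w = 1 (w = -1/5*(-5) = 1)
t = 1/13417 ≈ 7.4532e-5
U(K) = 1/(13 + K) (U(K) = 1/(K + 13) = 1/(13 + K))
t - U(46*w) = 1/13417 - 1/(13 + 46*1) = 1/13417 - 1/(13 + 46) = 1/13417 - 1/59 = -13358/791603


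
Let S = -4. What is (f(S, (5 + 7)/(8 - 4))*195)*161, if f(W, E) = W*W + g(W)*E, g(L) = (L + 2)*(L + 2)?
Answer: 879060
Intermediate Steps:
g(L) = (2 + L)² (g(L) = (2 + L)*(2 + L) = (2 + L)²)
f(W, E) = W² + E*(2 + W)² (f(W, E) = W*W + (2 + W)²*E = W² + E*(2 + W)²)
(f(S, (5 + 7)/(8 - 4))*195)*161 = (((-4)² + ((5 + 7)/(8 - 4))*(2 - 4)²)*195)*161 = ((16 + (12/4)*(-2)²)*195)*161 = ((16 + (12*(¼))*4)*195)*161 = ((16 + 3*4)*195)*161 = ((16 + 12)*195)*161 = (28*195)*161 = 5460*161 = 879060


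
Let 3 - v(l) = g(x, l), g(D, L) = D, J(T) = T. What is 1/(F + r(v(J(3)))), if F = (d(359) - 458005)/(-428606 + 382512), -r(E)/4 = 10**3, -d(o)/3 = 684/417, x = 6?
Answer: -6407066/25564600621 ≈ -0.00025062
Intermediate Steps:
d(o) = -684/139 (d(o) = -2052/417 = -3*228/139 = -684/139)
v(l) = -3 (v(l) = 3 - 1*6 = 3 - 6 = -3)
r(E) = -4000 (r(E) = -4*10**3 = -4*1000 = -4000)
F = 63663379/6407066 (F = (-684/139 - 458005)/(-428606 + 382512) = -63663379/139/(-46094) = -63663379/139*(-1/46094) = 63663379/6407066 ≈ 9.9364)
1/(F + r(v(J(3)))) = 1/(63663379/6407066 - 4000) = 1/(-25564600621/6407066) = -6407066/25564600621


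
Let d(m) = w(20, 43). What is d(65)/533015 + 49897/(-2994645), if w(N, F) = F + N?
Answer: -754491052/45605448705 ≈ -0.016544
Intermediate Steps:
d(m) = 63 (d(m) = 43 + 20 = 63)
d(65)/533015 + 49897/(-2994645) = 63/533015 + 49897/(-2994645) = 63*(1/533015) + 49897*(-1/2994645) = 9/76145 - 49897/2994645 = -754491052/45605448705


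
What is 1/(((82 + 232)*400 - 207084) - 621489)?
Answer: -1/702973 ≈ -1.4225e-6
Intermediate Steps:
1/(((82 + 232)*400 - 207084) - 621489) = 1/((314*400 - 207084) - 621489) = 1/((125600 - 207084) - 621489) = 1/(-81484 - 621489) = 1/(-702973) = -1/702973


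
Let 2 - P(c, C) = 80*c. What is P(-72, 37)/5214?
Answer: 2881/2607 ≈ 1.1051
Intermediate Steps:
P(c, C) = 2 - 80*c
P(-72, 37)/5214 = (2 - 80*(-72))/5214 = (2 + 5760)*(1/5214) = 5762*(1/5214) = 2881/2607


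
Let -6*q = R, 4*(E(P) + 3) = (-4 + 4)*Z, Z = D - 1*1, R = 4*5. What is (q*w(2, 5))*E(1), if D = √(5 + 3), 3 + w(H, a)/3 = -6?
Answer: -270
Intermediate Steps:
w(H, a) = -27 (w(H, a) = -9 + 3*(-6) = -9 - 18 = -27)
R = 20
D = 2*√2 (D = √8 = 2*√2 ≈ 2.8284)
Z = -1 + 2*√2 (Z = 2*√2 - 1*1 = 2*√2 - 1 = -1 + 2*√2 ≈ 1.8284)
E(P) = -3 (E(P) = -3 + ((-4 + 4)*(-1 + 2*√2))/4 = -3 + (0*(-1 + 2*√2))/4 = -3 + (¼)*0 = -3 + 0 = -3)
q = -10/3 (q = -⅙*20 = -10/3 ≈ -3.3333)
(q*w(2, 5))*E(1) = -10/3*(-27)*(-3) = 90*(-3) = -270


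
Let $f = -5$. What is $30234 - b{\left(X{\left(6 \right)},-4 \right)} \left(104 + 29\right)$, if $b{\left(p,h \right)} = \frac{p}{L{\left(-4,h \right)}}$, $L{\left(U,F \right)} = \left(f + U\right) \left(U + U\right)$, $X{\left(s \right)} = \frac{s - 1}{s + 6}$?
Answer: $\frac{26121511}{864} \approx 30233.0$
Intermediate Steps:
$X{\left(s \right)} = \frac{-1 + s}{6 + s}$
$L{\left(U,F \right)} = 2 U \left(-5 + U\right)$ ($L{\left(U,F \right)} = \left(-5 + U\right) \left(U + U\right) = \left(-5 + U\right) 2 U = 2 U \left(-5 + U\right)$)
$b{\left(p,h \right)} = \frac{p}{72}$ ($b{\left(p,h \right)} = \frac{p}{2 \left(-4\right) \left(-5 - 4\right)} = \frac{p}{2 \left(-4\right) \left(-9\right)} = \frac{p}{72}$)
$30234 - b{\left(X{\left(6 \right)},-4 \right)} \left(104 + 29\right) = 30234 - \frac{\frac{1}{6 + 6} \left(-1 + 6\right)}{72} \left(104 + 29\right) = 30234 - \frac{\frac{1}{12} \cdot 5}{72} \cdot 133 = 30234 - \frac{1}{72} \cdot \frac{5}{12} \cdot 133 = 30234 - \frac{5}{864} \cdot 133 = 30234 - \frac{665}{864} = \frac{26121511}{864}$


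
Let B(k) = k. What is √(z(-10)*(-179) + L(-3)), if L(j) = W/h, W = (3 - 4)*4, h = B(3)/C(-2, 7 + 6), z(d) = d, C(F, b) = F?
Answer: √16134/3 ≈ 42.340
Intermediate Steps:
h = -3/2 (h = 3/(-2) = 3*(-½) = -3/2 ≈ -1.5000)
W = -4 (W = -1*4 = -4)
L(j) = 8/3 (L(j) = -4/(-3/2) = -4*(-⅔) = 8/3)
√(z(-10)*(-179) + L(-3)) = √(-10*(-179) + 8/3) = √(1790 + 8/3) = √(5378/3) = √16134/3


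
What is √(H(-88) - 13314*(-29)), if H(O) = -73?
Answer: √386033 ≈ 621.32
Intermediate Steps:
√(H(-88) - 13314*(-29)) = √(-73 - 13314*(-29)) = √(-73 + 386106) = √386033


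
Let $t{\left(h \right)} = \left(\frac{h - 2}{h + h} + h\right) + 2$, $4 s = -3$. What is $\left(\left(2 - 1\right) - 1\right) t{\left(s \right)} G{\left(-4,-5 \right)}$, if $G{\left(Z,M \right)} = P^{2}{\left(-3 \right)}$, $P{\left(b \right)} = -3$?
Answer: $0$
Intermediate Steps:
$s = - \frac{3}{4}$ ($s = \frac{1}{4} \left(-3\right) = - \frac{3}{4} \approx -0.75$)
$G{\left(Z,M \right)} = 9$ ($G{\left(Z,M \right)} = \left(-3\right)^{2} = 9$)
$t{\left(h \right)} = 2 + h + \frac{-2 + h}{2 h}$ ($t{\left(h \right)} = \left(\frac{-2 + h}{2 h} + h\right) + 2 = \left(h + \frac{-2 + h}{2 h}\right) + 2 = 2 + h + \frac{-2 + h}{2 h}$)
$\left(\left(2 - 1\right) - 1\right) t{\left(s \right)} G{\left(-4,-5 \right)} = \left(\left(2 - 1\right) - 1\right) \left(\frac{5}{2} - \frac{3}{4} - \frac{1}{- \frac{3}{4}}\right) 9 = \left(1 - 1\right) \left(\frac{5}{2} - \frac{3}{4} - - \frac{4}{3}\right) 9 = 0 \left(\frac{5}{2} - \frac{3}{4} + \frac{4}{3}\right) 9 = 0 \cdot \frac{37}{12} \cdot 9 = 0 \cdot 9 = 0$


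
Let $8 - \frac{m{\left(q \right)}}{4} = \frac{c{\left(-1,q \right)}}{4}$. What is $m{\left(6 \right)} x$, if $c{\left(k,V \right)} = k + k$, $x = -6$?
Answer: $-204$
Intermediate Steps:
$c{\left(k,V \right)} = 2 k$
$m{\left(q \right)} = 34$ ($m{\left(q \right)} = 32 - 4 \frac{2 \left(-1\right)}{4} = 32 - 4 \left(\left(-2\right) \frac{1}{4}\right) = 32 - -2 = 32 + 2 = 34$)
$m{\left(6 \right)} x = 34 \left(-6\right) = -204$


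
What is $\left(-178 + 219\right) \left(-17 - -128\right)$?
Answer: $4551$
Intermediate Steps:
$\left(-178 + 219\right) \left(-17 - -128\right) = 41 \left(-17 + 128\right) = 41 \cdot 111 = 4551$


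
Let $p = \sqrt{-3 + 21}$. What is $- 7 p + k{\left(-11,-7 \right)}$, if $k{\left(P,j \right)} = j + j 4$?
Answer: $-35 - 21 \sqrt{2} \approx -64.698$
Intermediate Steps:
$p = 3 \sqrt{2}$ ($p = \sqrt{18} = 3 \sqrt{2} \approx 4.2426$)
$k{\left(P,j \right)} = 5 j$ ($k{\left(P,j \right)} = j + 4 j = 5 j$)
$- 7 p + k{\left(-11,-7 \right)} = - 7 \cdot 3 \sqrt{2} + 5 \left(-7\right) = - 21 \sqrt{2} - 35 = -35 - 21 \sqrt{2}$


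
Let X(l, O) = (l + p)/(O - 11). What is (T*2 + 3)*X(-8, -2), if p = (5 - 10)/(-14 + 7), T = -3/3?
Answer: 51/91 ≈ 0.56044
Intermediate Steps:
T = -1 (T = -3*⅓ = -1)
p = 5/7 (p = -5/(-7) = -5*(-⅐) = 5/7 ≈ 0.71429)
X(l, O) = (5/7 + l)/(-11 + O) (X(l, O) = (l + 5/7)/(O - 11) = (5/7 + l)/(-11 + O))
(T*2 + 3)*X(-8, -2) = (-1*2 + 3)*((5/7 - 8)/(-11 - 2)) = (-2 + 3)*(-51/7/(-13)) = 1*(-1/13*(-51/7)) = 1*(51/91) = 51/91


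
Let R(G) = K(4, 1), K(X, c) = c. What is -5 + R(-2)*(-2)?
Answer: -7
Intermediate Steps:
R(G) = 1
-5 + R(-2)*(-2) = -5 + 1*(-2) = -5 - 2 = -7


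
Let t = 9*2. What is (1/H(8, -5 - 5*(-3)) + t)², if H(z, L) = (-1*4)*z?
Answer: 330625/1024 ≈ 322.88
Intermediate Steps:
H(z, L) = -4*z
t = 18
(1/H(8, -5 - 5*(-3)) + t)² = (1/(-4*8) + 18)² = (1/(-32) + 18)² = (-1/32 + 18)² = (575/32)² = 330625/1024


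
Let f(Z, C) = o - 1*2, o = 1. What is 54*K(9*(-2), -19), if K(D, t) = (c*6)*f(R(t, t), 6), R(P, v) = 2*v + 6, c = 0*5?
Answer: 0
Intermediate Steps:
c = 0
R(P, v) = 6 + 2*v
f(Z, C) = -1 (f(Z, C) = 1 - 1*2 = 1 - 2 = -1)
K(D, t) = 0 (K(D, t) = (0*6)*(-1) = 0*(-1) = 0)
54*K(9*(-2), -19) = 54*0 = 0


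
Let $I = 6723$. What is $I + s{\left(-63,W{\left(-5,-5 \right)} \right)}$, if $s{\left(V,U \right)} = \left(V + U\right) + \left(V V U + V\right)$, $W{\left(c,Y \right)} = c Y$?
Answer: $105847$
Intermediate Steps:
$W{\left(c,Y \right)} = Y c$
$s{\left(V,U \right)} = U + 2 V + U V^{2}$ ($s{\left(V,U \right)} = \left(U + V\right) + \left(V^{2} U + V\right) = \left(U + V\right) + \left(U V^{2} + V\right) = \left(U + V\right) + \left(V + U V^{2}\right) = U + 2 V + U V^{2}$)
$I + s{\left(-63,W{\left(-5,-5 \right)} \right)} = 6723 + \left(\left(-5\right) \left(-5\right) + 2 \left(-63\right) + \left(-5\right) \left(-5\right) \left(-63\right)^{2}\right) = 6723 + \left(25 - 126 + 25 \cdot 3969\right) = 6723 + \left(25 - 126 + 99225\right) = 6723 + 99124 = 105847$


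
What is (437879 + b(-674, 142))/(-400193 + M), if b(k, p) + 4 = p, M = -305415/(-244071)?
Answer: -11878583023/10852800032 ≈ -1.0945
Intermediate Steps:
M = 33935/27119 (M = -305415*(-1/244071) = 33935/27119 ≈ 1.2513)
b(k, p) = -4 + p
(437879 + b(-674, 142))/(-400193 + M) = (437879 + (-4 + 142))/(-400193 + 33935/27119) = (437879 + 138)/(-10852800032/27119) = 438017*(-27119/10852800032) = -11878583023/10852800032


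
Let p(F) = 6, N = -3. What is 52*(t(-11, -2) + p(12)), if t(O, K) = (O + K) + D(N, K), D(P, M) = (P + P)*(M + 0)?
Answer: 260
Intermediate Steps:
D(P, M) = 2*M*P (D(P, M) = (2*P)*M = 2*M*P)
t(O, K) = O - 5*K (t(O, K) = (O + K) + 2*K*(-3) = (K + O) - 6*K = O - 5*K)
52*(t(-11, -2) + p(12)) = 52*((-11 - 5*(-2)) + 6) = 52*((-11 + 10) + 6) = 52*(-1 + 6) = 52*5 = 260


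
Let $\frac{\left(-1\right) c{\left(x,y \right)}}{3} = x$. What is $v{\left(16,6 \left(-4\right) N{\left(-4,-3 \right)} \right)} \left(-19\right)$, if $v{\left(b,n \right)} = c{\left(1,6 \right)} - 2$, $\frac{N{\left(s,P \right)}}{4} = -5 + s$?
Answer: $95$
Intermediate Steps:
$c{\left(x,y \right)} = - 3 x$
$N{\left(s,P \right)} = -20 + 4 s$ ($N{\left(s,P \right)} = 4 \left(-5 + s\right) = -20 + 4 s$)
$v{\left(b,n \right)} = -5$ ($v{\left(b,n \right)} = \left(-3\right) 1 - 2 = -3 - 2 = -5$)
$v{\left(16,6 \left(-4\right) N{\left(-4,-3 \right)} \right)} \left(-19\right) = \left(-5\right) \left(-19\right) = 95$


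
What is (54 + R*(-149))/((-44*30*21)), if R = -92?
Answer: -983/1980 ≈ -0.49646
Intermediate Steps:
(54 + R*(-149))/((-44*30*21)) = (54 - 92*(-149))/((-44*30*21)) = (54 + 13708)/((-1320*21)) = 13762/(-27720) = 13762*(-1/27720) = -983/1980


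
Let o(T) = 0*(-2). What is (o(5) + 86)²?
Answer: 7396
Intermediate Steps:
o(T) = 0
(o(5) + 86)² = (0 + 86)² = 86² = 7396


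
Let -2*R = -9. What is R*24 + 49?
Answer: 157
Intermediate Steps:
R = 9/2 (R = -½*(-9) = 9/2 ≈ 4.5000)
R*24 + 49 = (9/2)*24 + 49 = 108 + 49 = 157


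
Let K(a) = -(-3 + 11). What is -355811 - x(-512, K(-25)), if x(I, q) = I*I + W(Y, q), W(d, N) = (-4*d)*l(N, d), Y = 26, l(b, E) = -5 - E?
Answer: -621179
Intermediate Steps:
K(a) = -8 (K(a) = -1*8 = -8)
W(d, N) = -4*d*(-5 - d) (W(d, N) = (-4*d)*(-5 - d) = -4*d*(-5 - d))
x(I, q) = 3224 + I**2 (x(I, q) = I*I + 4*26*(5 + 26) = I**2 + 4*26*31 = I**2 + 3224 = 3224 + I**2)
-355811 - x(-512, K(-25)) = -355811 - (3224 + (-512)**2) = -355811 - (3224 + 262144) = -355811 - 1*265368 = -355811 - 265368 = -621179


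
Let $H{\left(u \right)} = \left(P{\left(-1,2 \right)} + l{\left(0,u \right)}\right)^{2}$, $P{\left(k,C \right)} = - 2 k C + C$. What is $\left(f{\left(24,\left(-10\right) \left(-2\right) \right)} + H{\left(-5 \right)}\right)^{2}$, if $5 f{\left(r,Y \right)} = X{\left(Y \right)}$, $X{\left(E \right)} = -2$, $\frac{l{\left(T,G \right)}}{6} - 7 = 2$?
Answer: $\frac{323928004}{25} \approx 1.2957 \cdot 10^{7}$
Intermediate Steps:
$l{\left(T,G \right)} = 54$ ($l{\left(T,G \right)} = 42 + 6 \cdot 2 = 42 + 12 = 54$)
$P{\left(k,C \right)} = C - 2 C k$ ($P{\left(k,C \right)} = - 2 C k + C = C - 2 C k$)
$f{\left(r,Y \right)} = - \frac{2}{5}$ ($f{\left(r,Y \right)} = \frac{1}{5} \left(-2\right) = - \frac{2}{5}$)
$H{\left(u \right)} = 3600$ ($H{\left(u \right)} = \left(2 \left(1 - -2\right) + 54\right)^{2} = \left(2 \left(1 + 2\right) + 54\right)^{2} = \left(2 \cdot 3 + 54\right)^{2} = \left(6 + 54\right)^{2} = 60^{2} = 3600$)
$\left(f{\left(24,\left(-10\right) \left(-2\right) \right)} + H{\left(-5 \right)}\right)^{2} = \left(- \frac{2}{5} + 3600\right)^{2} = \left(\frac{17998}{5}\right)^{2} = \frac{323928004}{25}$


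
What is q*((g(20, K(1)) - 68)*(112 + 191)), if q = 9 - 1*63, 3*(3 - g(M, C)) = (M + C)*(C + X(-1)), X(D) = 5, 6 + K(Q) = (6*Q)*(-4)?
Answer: 2427030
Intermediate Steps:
K(Q) = -6 - 24*Q (K(Q) = -6 + (6*Q)*(-4) = -6 - 24*Q)
g(M, C) = 3 - (5 + C)*(C + M)/3 (g(M, C) = 3 - (M + C)*(C + 5)/3 = 3 - (C + M)*(5 + C)/3 = 3 - (5 + C)*(C + M)/3)
q = -54 (q = 9 - 63 = -54)
q*((g(20, K(1)) - 68)*(112 + 191)) = -54*((3 - 5*(-6 - 24*1)/3 - 5/3*20 - (-6 - 24*1)²/3 - ⅓*(-6 - 24*1)*20) - 68)*(112 + 191) = -54*((3 - 5*(-6 - 24)/3 - 100/3 - (-6 - 24)²/3 - ⅓*(-6 - 24)*20) - 68)*303 = -54*((3 - 5/3*(-30) - 100/3 - ⅓*(-30)² - ⅓*(-30)*20) - 68)*303 = -54*((3 + 50 - 100/3 - ⅓*900 + 200) - 68)*303 = -54*((3 + 50 - 100/3 - 300 + 200) - 68)*303 = -54*(-241/3 - 68)*303 = -(-8010)*303 = -54*(-44945) = 2427030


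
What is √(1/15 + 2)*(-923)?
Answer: -923*√465/15 ≈ -1326.9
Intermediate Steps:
√(1/15 + 2)*(-923) = √(31/15)*(-923) = (√465/15)*(-923) = -923*√465/15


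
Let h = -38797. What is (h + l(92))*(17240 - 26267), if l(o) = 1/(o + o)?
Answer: 64440566469/184 ≈ 3.5022e+8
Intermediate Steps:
l(o) = 1/(2*o)
(h + l(92))*(17240 - 26267) = (-38797 + (1/2)/92)*(17240 - 26267) = (-38797 + (1/2)*(1/92))*(-9027) = (-38797 + 1/184)*(-9027) = -7138647/184*(-9027) = 64440566469/184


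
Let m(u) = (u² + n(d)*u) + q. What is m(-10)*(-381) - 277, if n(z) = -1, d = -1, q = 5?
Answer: -44092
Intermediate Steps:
m(u) = 5 + u² - u (m(u) = (u² - u) + 5 = 5 + u² - u)
m(-10)*(-381) - 277 = (5 + (-10)² - 1*(-10))*(-381) - 277 = (5 + 100 + 10)*(-381) - 277 = 115*(-381) - 277 = -43815 - 277 = -44092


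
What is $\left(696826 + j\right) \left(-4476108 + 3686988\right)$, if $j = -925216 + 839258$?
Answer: $-482048156160$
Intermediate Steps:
$j = -85958$
$\left(696826 + j\right) \left(-4476108 + 3686988\right) = \left(696826 - 85958\right) \left(-4476108 + 3686988\right) = 610868 \left(-789120\right) = -482048156160$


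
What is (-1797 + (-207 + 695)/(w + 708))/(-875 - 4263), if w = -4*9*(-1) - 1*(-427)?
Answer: 2103799/6016598 ≈ 0.34967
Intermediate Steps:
w = 463 (w = -36*(-1) + 427 = 36 + 427 = 463)
(-1797 + (-207 + 695)/(w + 708))/(-875 - 4263) = (-1797 + (-207 + 695)/(463 + 708))/(-875 - 4263) = (-1797 + 488/1171)/(-5138) = (-1797 + 488*(1/1171))*(-1/5138) = (-1797 + 488/1171)*(-1/5138) = -2103799/1171*(-1/5138) = 2103799/6016598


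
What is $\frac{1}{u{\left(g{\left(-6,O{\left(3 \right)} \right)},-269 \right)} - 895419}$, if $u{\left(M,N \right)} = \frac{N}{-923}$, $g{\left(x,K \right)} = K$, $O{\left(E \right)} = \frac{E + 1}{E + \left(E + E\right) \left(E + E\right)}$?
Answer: $- \frac{923}{826471468} \approx -1.1168 \cdot 10^{-6}$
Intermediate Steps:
$O{\left(E \right)} = \frac{1 + E}{E + 4 E^{2}}$ ($O{\left(E \right)} = \frac{1 + E}{E + 2 E 2 E} = \frac{1 + E}{E + 4 E^{2}}$)
$u{\left(M,N \right)} = - \frac{N}{923}$ ($u{\left(M,N \right)} = N \left(- \frac{1}{923}\right) = - \frac{N}{923}$)
$\frac{1}{u{\left(g{\left(-6,O{\left(3 \right)} \right)},-269 \right)} - 895419} = \frac{1}{\left(- \frac{1}{923}\right) \left(-269\right) - 895419} = \frac{1}{\frac{269}{923} - 895419} = \frac{1}{- \frac{826471468}{923}} = - \frac{923}{826471468}$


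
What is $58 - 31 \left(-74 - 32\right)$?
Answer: $3344$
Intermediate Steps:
$58 - 31 \left(-74 - 32\right) = 58 - -3286 = 58 + 3286 = 3344$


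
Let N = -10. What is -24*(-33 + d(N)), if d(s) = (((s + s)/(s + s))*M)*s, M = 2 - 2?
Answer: 792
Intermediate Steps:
M = 0
d(s) = 0 (d(s) = (((s + s)/(s + s))*0)*s = (((2*s)/((2*s)))*0)*s = (((2*s)*(1/(2*s)))*0)*s = (1*0)*s = 0*s = 0)
-24*(-33 + d(N)) = -24*(-33 + 0) = -24*(-33) = 792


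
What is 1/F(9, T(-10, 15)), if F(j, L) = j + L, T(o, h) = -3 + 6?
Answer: 1/12 ≈ 0.083333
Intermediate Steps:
T(o, h) = 3
F(j, L) = L + j
1/F(9, T(-10, 15)) = 1/(3 + 9) = 1/12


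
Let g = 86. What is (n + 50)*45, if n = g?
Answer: 6120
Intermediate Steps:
n = 86
(n + 50)*45 = (86 + 50)*45 = 136*45 = 6120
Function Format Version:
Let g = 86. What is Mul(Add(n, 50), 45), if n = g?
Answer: 6120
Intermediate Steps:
n = 86
Mul(Add(n, 50), 45) = Mul(Add(86, 50), 45) = Mul(136, 45) = 6120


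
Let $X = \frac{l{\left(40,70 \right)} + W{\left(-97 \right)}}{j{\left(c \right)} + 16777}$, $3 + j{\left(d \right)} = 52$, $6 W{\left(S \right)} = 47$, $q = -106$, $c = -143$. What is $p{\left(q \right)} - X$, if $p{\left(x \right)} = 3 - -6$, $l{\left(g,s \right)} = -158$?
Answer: $\frac{909505}{100956} \approx 9.0089$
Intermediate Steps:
$W{\left(S \right)} = \frac{47}{6}$ ($W{\left(S \right)} = \frac{1}{6} \cdot 47 = \frac{47}{6}$)
$j{\left(d \right)} = 49$ ($j{\left(d \right)} = -3 + 52 = 49$)
$p{\left(x \right)} = 9$ ($p{\left(x \right)} = 3 + 6 = 9$)
$X = - \frac{901}{100956}$ ($X = \frac{-158 + \frac{47}{6}}{49 + 16777} = - \frac{901}{6 \cdot 16826} = \left(- \frac{901}{6}\right) \frac{1}{16826} = - \frac{901}{100956} \approx -0.0089247$)
$p{\left(q \right)} - X = 9 - - \frac{901}{100956} = 9 + \frac{901}{100956} = \frac{909505}{100956}$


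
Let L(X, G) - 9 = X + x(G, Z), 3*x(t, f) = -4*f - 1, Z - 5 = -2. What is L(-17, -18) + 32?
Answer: 59/3 ≈ 19.667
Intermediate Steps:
Z = 3 (Z = 5 - 2 = 3)
x(t, f) = -⅓ - 4*f/3 (x(t, f) = (-4*f - 1)/3 = (-1 - 4*f)/3 = -⅓ - 4*f/3)
L(X, G) = 14/3 + X (L(X, G) = 9 + (X + (-⅓ - 4/3*3)) = 9 + (X + (-⅓ - 4)) = 9 + (X - 13/3) = 9 + (-13/3 + X) = 14/3 + X)
L(-17, -18) + 32 = (14/3 - 17) + 32 = -37/3 + 32 = 59/3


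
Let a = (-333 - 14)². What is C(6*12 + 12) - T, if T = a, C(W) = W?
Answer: -120325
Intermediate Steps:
a = 120409 (a = (-347)² = 120409)
T = 120409
C(6*12 + 12) - T = (6*12 + 12) - 1*120409 = (72 + 12) - 120409 = 84 - 120409 = -120325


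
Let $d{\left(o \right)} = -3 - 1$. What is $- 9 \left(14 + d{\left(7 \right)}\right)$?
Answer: $-90$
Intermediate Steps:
$d{\left(o \right)} = -4$
$- 9 \left(14 + d{\left(7 \right)}\right) = - 9 \left(14 - 4\right) = \left(-9\right) 10 = -90$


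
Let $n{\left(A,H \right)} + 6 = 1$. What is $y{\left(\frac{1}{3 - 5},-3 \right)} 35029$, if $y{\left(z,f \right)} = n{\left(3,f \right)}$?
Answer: $-175145$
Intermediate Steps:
$n{\left(A,H \right)} = -5$ ($n{\left(A,H \right)} = -6 + 1 = -5$)
$y{\left(z,f \right)} = -5$
$y{\left(\frac{1}{3 - 5},-3 \right)} 35029 = \left(-5\right) 35029 = -175145$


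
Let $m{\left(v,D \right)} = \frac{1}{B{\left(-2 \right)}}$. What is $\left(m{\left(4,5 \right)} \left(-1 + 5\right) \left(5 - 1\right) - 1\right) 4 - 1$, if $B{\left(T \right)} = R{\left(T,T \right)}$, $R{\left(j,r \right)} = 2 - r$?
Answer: $11$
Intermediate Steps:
$B{\left(T \right)} = 2 - T$
$m{\left(v,D \right)} = \frac{1}{4}$ ($m{\left(v,D \right)} = \frac{1}{2 - -2} = \frac{1}{2 + 2} = \frac{1}{4}$)
$\left(m{\left(4,5 \right)} \left(-1 + 5\right) \left(5 - 1\right) - 1\right) 4 - 1 = \left(\frac{\left(-1 + 5\right) \left(5 - 1\right)}{4} - 1\right) 4 - 1 = \left(\frac{4 \cdot 4}{4} - 1\right) 4 - 1 = \left(\frac{1}{4} \cdot 16 - 1\right) 4 - 1 = \left(4 - 1\right) 4 - 1 = 3 \cdot 4 - 1 = 12 - 1 = 11$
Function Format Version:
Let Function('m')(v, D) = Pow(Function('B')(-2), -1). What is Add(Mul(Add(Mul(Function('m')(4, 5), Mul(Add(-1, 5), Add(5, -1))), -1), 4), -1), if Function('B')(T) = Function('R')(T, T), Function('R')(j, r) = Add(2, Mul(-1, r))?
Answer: 11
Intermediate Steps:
Function('B')(T) = Add(2, Mul(-1, T))
Function('m')(v, D) = Rational(1, 4) (Function('m')(v, D) = Pow(Add(2, Mul(-1, -2)), -1) = Pow(Add(2, 2), -1) = Pow(4, -1) = Rational(1, 4))
Add(Mul(Add(Mul(Function('m')(4, 5), Mul(Add(-1, 5), Add(5, -1))), -1), 4), -1) = Add(Mul(Add(Mul(Rational(1, 4), Mul(Add(-1, 5), Add(5, -1))), -1), 4), -1) = Add(Mul(Add(Mul(Rational(1, 4), Mul(4, 4)), -1), 4), -1) = Add(Mul(Add(Mul(Rational(1, 4), 16), -1), 4), -1) = Add(Mul(Add(4, -1), 4), -1) = Add(Mul(3, 4), -1) = Add(12, -1) = 11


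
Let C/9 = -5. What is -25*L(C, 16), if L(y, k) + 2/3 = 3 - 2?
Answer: -25/3 ≈ -8.3333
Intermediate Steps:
C = -45 (C = 9*(-5) = -45)
L(y, k) = ⅓ (L(y, k) = -⅔ + (3 - 2) = -⅔ + 1 = ⅓)
-25*L(C, 16) = -25*⅓ = -25/3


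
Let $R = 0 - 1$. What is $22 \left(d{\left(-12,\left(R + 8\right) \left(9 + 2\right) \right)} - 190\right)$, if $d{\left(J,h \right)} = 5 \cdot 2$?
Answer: $-3960$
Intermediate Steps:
$R = -1$ ($R = 0 - 1 = -1$)
$d{\left(J,h \right)} = 10$
$22 \left(d{\left(-12,\left(R + 8\right) \left(9 + 2\right) \right)} - 190\right) = 22 \left(10 - 190\right) = 22 \left(-180\right) = -3960$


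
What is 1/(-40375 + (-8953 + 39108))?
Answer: -1/10220 ≈ -9.7847e-5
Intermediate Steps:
1/(-40375 + (-8953 + 39108)) = 1/(-40375 + 30155) = 1/(-10220) = -1/10220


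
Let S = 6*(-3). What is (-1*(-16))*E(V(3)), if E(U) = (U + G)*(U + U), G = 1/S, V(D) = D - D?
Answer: 0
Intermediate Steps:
V(D) = 0
S = -18
G = -1/18 (G = 1/(-18) = -1/18 ≈ -0.055556)
E(U) = 2*U*(-1/18 + U) (E(U) = (U - 1/18)*(U + U) = (-1/18 + U)*(2*U) = 2*U*(-1/18 + U))
(-1*(-16))*E(V(3)) = (-1*(-16))*((⅑)*0*(-1 + 18*0)) = 16*((⅑)*0*(-1 + 0)) = 16*((⅑)*0*(-1)) = 16*0 = 0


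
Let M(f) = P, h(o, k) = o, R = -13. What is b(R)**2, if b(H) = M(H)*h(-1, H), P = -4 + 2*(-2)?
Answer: 64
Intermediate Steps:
P = -8 (P = -4 - 4 = -8)
M(f) = -8
b(H) = 8 (b(H) = -8*(-1) = 8)
b(R)**2 = 8**2 = 64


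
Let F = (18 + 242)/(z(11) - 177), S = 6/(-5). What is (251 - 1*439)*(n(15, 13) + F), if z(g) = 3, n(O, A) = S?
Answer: 220336/435 ≈ 506.52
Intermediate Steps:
S = -6/5 (S = 6*(-1/5) = -6/5 ≈ -1.2000)
n(O, A) = -6/5
F = -130/87 (F = (18 + 242)/(3 - 177) = 260/(-174) = 260*(-1/174) = -130/87 ≈ -1.4943)
(251 - 1*439)*(n(15, 13) + F) = (251 - 1*439)*(-6/5 - 130/87) = (251 - 439)*(-1172/435) = -188*(-1172/435) = 220336/435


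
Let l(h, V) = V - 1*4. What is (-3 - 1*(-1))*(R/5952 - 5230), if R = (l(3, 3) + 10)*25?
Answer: 10376245/992 ≈ 10460.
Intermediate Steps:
l(h, V) = -4 + V (l(h, V) = V - 4 = -4 + V)
R = 225 (R = ((-4 + 3) + 10)*25 = (-1 + 10)*25 = 9*25 = 225)
(-3 - 1*(-1))*(R/5952 - 5230) = (-3 - 1*(-1))*(225/5952 - 5230) = (-3 + 1)*(225*(1/5952) - 5230) = -2*(75/1984 - 5230) = -2*(-10376245/1984) = 10376245/992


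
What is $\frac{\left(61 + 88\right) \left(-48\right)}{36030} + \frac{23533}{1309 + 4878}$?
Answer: $\frac{133940761}{37152935} \approx 3.6051$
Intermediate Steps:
$\frac{\left(61 + 88\right) \left(-48\right)}{36030} + \frac{23533}{1309 + 4878} = 149 \left(-48\right) \frac{1}{36030} + \frac{23533}{6187} = \left(-7152\right) \frac{1}{36030} + 23533 \cdot \frac{1}{6187} = - \frac{1192}{6005} + \frac{23533}{6187} = \frac{133940761}{37152935}$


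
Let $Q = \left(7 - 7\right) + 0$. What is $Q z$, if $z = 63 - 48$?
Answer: $0$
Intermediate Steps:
$z = 15$ ($z = 63 - 48 = 15$)
$Q = 0$ ($Q = 0 + 0 = 0$)
$Q z = 0 \cdot 15 = 0$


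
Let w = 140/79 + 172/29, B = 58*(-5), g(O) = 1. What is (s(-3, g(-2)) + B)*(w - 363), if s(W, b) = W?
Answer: 238497605/2291 ≈ 1.0410e+5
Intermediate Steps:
B = -290
w = 17648/2291 (w = 140*(1/79) + 172*(1/29) = 140/79 + 172/29 = 17648/2291 ≈ 7.7032)
(s(-3, g(-2)) + B)*(w - 363) = (-3 - 290)*(17648/2291 - 363) = -293*(-813985/2291) = 238497605/2291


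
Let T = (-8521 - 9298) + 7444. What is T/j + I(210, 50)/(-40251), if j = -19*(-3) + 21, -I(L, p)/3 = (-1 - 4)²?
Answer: -139199425/1046526 ≈ -133.01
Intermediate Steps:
T = -10375 (T = -17819 + 7444 = -10375)
I(L, p) = -75 (I(L, p) = -3*(-1 - 4)² = -3*(-5)² = -3*25 = -75)
j = 78 (j = 57 + 21 = 78)
T/j + I(210, 50)/(-40251) = -10375/78 - 75/(-40251) = -10375*1/78 - 75*(-1/40251) = -10375/78 + 25/13417 = -139199425/1046526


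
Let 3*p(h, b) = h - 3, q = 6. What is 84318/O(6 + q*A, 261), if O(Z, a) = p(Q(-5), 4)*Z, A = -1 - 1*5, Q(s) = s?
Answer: 42159/40 ≈ 1054.0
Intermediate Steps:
A = -6 (A = -1 - 5 = -6)
p(h, b) = -1 + h/3 (p(h, b) = (h - 3)/3 = (-3 + h)/3 = -1 + h/3)
O(Z, a) = -8*Z/3 (O(Z, a) = (-1 + (1/3)*(-5))*Z = (-1 - 5/3)*Z = -8*Z/3)
84318/O(6 + q*A, 261) = 84318/((-8*(6 + 6*(-6))/3)) = 84318/((-8*(6 - 36)/3)) = 84318/((-8/3*(-30))) = 84318/80 = 84318*(1/80) = 42159/40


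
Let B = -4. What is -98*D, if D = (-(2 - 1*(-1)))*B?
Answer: -1176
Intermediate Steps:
D = 12 (D = -(2 - 1*(-1))*(-4) = -(2 + 1)*(-4) = -1*3*(-4) = -3*(-4) = 12)
-98*D = -98*12 = -1176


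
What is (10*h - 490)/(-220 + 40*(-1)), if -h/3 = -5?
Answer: 17/13 ≈ 1.3077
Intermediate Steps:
h = 15 (h = -3*(-5) = 15)
(10*h - 490)/(-220 + 40*(-1)) = (10*15 - 490)/(-220 + 40*(-1)) = (150 - 490)/(-220 - 40) = -340/(-260) = -340*(-1/260) = 17/13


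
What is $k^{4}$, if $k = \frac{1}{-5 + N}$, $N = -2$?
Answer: $\frac{1}{2401} \approx 0.00041649$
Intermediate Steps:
$k = - \frac{1}{7}$ ($k = \frac{1}{-5 - 2} = \frac{1}{-7} = - \frac{1}{7} \approx -0.14286$)
$k^{4} = \left(- \frac{1}{7}\right)^{4} = \frac{1}{2401}$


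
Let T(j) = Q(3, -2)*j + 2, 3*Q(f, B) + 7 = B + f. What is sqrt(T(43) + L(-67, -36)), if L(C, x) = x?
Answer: 2*I*sqrt(30) ≈ 10.954*I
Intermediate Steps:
Q(f, B) = -7/3 + B/3 + f/3 (Q(f, B) = -7/3 + (B + f)/3 = -7/3 + (B/3 + f/3) = -7/3 + B/3 + f/3)
T(j) = 2 - 2*j (T(j) = (-7/3 + (1/3)*(-2) + (1/3)*3)*j + 2 = (-7/3 - 2/3 + 1)*j + 2 = -2*j + 2 = 2 - 2*j)
sqrt(T(43) + L(-67, -36)) = sqrt((2 - 2*43) - 36) = sqrt((2 - 86) - 36) = sqrt(-84 - 36) = sqrt(-120) = 2*I*sqrt(30)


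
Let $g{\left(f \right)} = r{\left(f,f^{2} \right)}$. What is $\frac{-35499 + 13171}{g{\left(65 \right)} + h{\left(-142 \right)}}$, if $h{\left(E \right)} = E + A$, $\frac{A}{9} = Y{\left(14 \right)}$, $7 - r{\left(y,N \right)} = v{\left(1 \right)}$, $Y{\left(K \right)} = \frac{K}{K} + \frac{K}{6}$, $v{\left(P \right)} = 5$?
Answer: $\frac{11164}{55} \approx 202.98$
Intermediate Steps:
$Y{\left(K \right)} = 1 + \frac{K}{6}$ ($Y{\left(K \right)} = 1 + K \frac{1}{6} = 1 + \frac{K}{6}$)
$r{\left(y,N \right)} = 2$ ($r{\left(y,N \right)} = 7 - 5 = 2$)
$g{\left(f \right)} = 2$
$A = 30$ ($A = 9 \left(1 + \frac{1}{6} \cdot 14\right) = 9 \left(1 + \frac{7}{3}\right) = 9 \cdot \frac{10}{3} = 30$)
$h{\left(E \right)} = 30 + E$ ($h{\left(E \right)} = E + 30 = 30 + E$)
$\frac{-35499 + 13171}{g{\left(65 \right)} + h{\left(-142 \right)}} = \frac{-35499 + 13171}{2 + \left(30 - 142\right)} = - \frac{22328}{2 - 112} = - \frac{22328}{-110} = \left(-22328\right) \left(- \frac{1}{110}\right) = \frac{11164}{55}$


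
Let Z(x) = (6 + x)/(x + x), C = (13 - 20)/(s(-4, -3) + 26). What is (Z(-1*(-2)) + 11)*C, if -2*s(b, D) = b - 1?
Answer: -182/57 ≈ -3.1930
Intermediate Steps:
s(b, D) = 1/2 - b/2 (s(b, D) = -(b - 1)/2 = -(-1 + b)/2 = 1/2 - b/2)
C = -14/57 (C = (13 - 20)/((1/2 - 1/2*(-4)) + 26) = -7/((1/2 + 2) + 26) = -7/(5/2 + 26) = -7/57/2 = -7*2/57 = -14/57 ≈ -0.24561)
Z(x) = (6 + x)/(2*x) (Z(x) = (6 + x)/((2*x)) = (6 + x)*(1/(2*x)) = (6 + x)/(2*x))
(Z(-1*(-2)) + 11)*C = ((6 - 1*(-2))/(2*((-1*(-2)))) + 11)*(-14/57) = ((1/2)*(6 + 2)/2 + 11)*(-14/57) = ((1/2)*(1/2)*8 + 11)*(-14/57) = (2 + 11)*(-14/57) = 13*(-14/57) = -182/57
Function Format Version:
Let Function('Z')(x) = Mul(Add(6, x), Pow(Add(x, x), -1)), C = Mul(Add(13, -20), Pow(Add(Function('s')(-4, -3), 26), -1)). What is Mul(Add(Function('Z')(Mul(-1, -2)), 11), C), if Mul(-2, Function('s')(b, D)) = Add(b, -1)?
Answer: Rational(-182, 57) ≈ -3.1930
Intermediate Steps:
Function('s')(b, D) = Add(Rational(1, 2), Mul(Rational(-1, 2), b)) (Function('s')(b, D) = Mul(Rational(-1, 2), Add(b, -1)) = Mul(Rational(-1, 2), Add(-1, b)) = Add(Rational(1, 2), Mul(Rational(-1, 2), b)))
C = Rational(-14, 57) (C = Mul(Add(13, -20), Pow(Add(Add(Rational(1, 2), Mul(Rational(-1, 2), -4)), 26), -1)) = Mul(-7, Pow(Add(Add(Rational(1, 2), 2), 26), -1)) = Mul(-7, Pow(Add(Rational(5, 2), 26), -1)) = Mul(-7, Pow(Rational(57, 2), -1)) = Mul(-7, Rational(2, 57)) = Rational(-14, 57) ≈ -0.24561)
Function('Z')(x) = Mul(Rational(1, 2), Pow(x, -1), Add(6, x)) (Function('Z')(x) = Mul(Add(6, x), Pow(Mul(2, x), -1)) = Mul(Add(6, x), Mul(Rational(1, 2), Pow(x, -1))) = Mul(Rational(1, 2), Pow(x, -1), Add(6, x)))
Mul(Add(Function('Z')(Mul(-1, -2)), 11), C) = Mul(Add(Mul(Rational(1, 2), Pow(Mul(-1, -2), -1), Add(6, Mul(-1, -2))), 11), Rational(-14, 57)) = Mul(Add(Mul(Rational(1, 2), Pow(2, -1), Add(6, 2)), 11), Rational(-14, 57)) = Mul(Add(Mul(Rational(1, 2), Rational(1, 2), 8), 11), Rational(-14, 57)) = Mul(Add(2, 11), Rational(-14, 57)) = Mul(13, Rational(-14, 57)) = Rational(-182, 57)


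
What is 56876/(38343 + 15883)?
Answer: 28438/27113 ≈ 1.0489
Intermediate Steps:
56876/(38343 + 15883) = 56876/54226 = 56876*(1/54226) = 28438/27113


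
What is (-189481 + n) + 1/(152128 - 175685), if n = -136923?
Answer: -7689099029/23557 ≈ -3.2640e+5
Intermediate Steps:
(-189481 + n) + 1/(152128 - 175685) = (-189481 - 136923) + 1/(152128 - 175685) = -326404 + 1/(-23557) = -326404 - 1/23557 = -7689099029/23557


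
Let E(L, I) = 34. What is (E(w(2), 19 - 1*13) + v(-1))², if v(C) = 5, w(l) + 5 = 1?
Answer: 1521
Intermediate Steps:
w(l) = -4 (w(l) = -5 + 1 = -4)
(E(w(2), 19 - 1*13) + v(-1))² = (34 + 5)² = 39² = 1521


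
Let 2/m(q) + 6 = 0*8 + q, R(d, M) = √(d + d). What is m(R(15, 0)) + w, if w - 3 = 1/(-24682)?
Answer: 24681/24682 - √30/3 ≈ -0.82578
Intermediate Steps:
R(d, M) = √2*√d (R(d, M) = √(2*d) = √2*√d)
w = 74045/24682 (w = 3 + 1/(-24682) = 3 - 1/24682 = 74045/24682 ≈ 3.0000)
m(q) = 2/(-6 + q) (m(q) = 2/(-6 + (0*8 + q)) = 2/(-6 + (0 + q)) = 2/(-6 + q))
m(R(15, 0)) + w = 2/(-6 + √2*√15) + 74045/24682 = 2/(-6 + √30) + 74045/24682 = 74045/24682 + 2/(-6 + √30)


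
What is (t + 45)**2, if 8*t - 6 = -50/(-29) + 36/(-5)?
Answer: 170798761/84100 ≈ 2030.9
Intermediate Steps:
t = 19/290 (t = 3/4 + (-50/(-29) + 36/(-5))/8 = 3/4 + (-50*(-1/29) + 36*(-1/5))/8 = 3/4 + (50/29 - 36/5)/8 = 3/4 + (1/8)*(-794/145) = 3/4 - 397/580 = 19/290 ≈ 0.065517)
(t + 45)**2 = (19/290 + 45)**2 = (13069/290)**2 = 170798761/84100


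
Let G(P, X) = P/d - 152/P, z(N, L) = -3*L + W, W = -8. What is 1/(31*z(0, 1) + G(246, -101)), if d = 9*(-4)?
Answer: -82/28573 ≈ -0.0028698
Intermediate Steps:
d = -36
z(N, L) = -8 - 3*L (z(N, L) = -3*L - 8 = -8 - 3*L)
G(P, X) = -152/P - P/36 (G(P, X) = P/(-36) - 152/P = P*(-1/36) - 152/P = -P/36 - 152/P = -152/P - P/36)
1/(31*z(0, 1) + G(246, -101)) = 1/(31*(-8 - 3*1) + (-152/246 - 1/36*246)) = 1/(31*(-8 - 3) + (-152*1/246 - 41/6)) = 1/(31*(-11) + (-76/123 - 41/6)) = 1/(-341 - 611/82) = 1/(-28573/82) = -82/28573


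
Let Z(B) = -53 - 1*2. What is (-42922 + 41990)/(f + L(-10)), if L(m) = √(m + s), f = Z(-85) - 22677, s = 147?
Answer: 21186224/516743687 + 932*√137/516743687 ≈ 0.041021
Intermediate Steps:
Z(B) = -55 (Z(B) = -53 - 2 = -55)
f = -22732 (f = -55 - 22677 = -22732)
L(m) = √(147 + m) (L(m) = √(m + 147) = √(147 + m))
(-42922 + 41990)/(f + L(-10)) = (-42922 + 41990)/(-22732 + √(147 - 10)) = -932/(-22732 + √137)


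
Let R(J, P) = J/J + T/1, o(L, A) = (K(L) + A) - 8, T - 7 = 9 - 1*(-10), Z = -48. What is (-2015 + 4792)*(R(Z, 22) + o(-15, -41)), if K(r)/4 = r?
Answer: -227714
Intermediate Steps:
K(r) = 4*r
T = 26 (T = 7 + (9 - 1*(-10)) = 7 + (9 + 10) = 7 + 19 = 26)
o(L, A) = -8 + A + 4*L (o(L, A) = (4*L + A) - 8 = (A + 4*L) - 8 = -8 + A + 4*L)
R(J, P) = 27 (R(J, P) = J/J + 26/1 = 1 + 26*1 = 1 + 26 = 27)
(-2015 + 4792)*(R(Z, 22) + o(-15, -41)) = (-2015 + 4792)*(27 + (-8 - 41 + 4*(-15))) = 2777*(27 + (-8 - 41 - 60)) = 2777*(27 - 109) = 2777*(-82) = -227714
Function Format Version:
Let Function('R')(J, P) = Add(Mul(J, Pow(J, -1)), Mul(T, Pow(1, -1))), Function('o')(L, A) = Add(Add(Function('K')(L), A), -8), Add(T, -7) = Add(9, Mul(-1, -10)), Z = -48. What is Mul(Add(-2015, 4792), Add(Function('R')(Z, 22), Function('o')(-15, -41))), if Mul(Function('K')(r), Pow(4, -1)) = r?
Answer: -227714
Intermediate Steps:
Function('K')(r) = Mul(4, r)
T = 26 (T = Add(7, Add(9, Mul(-1, -10))) = Add(7, Add(9, 10)) = Add(7, 19) = 26)
Function('o')(L, A) = Add(-8, A, Mul(4, L)) (Function('o')(L, A) = Add(Add(Mul(4, L), A), -8) = Add(Add(A, Mul(4, L)), -8) = Add(-8, A, Mul(4, L)))
Function('R')(J, P) = 27 (Function('R')(J, P) = Add(Mul(J, Pow(J, -1)), Mul(26, Pow(1, -1))) = Add(1, Mul(26, 1)) = Add(1, 26) = 27)
Mul(Add(-2015, 4792), Add(Function('R')(Z, 22), Function('o')(-15, -41))) = Mul(Add(-2015, 4792), Add(27, Add(-8, -41, Mul(4, -15)))) = Mul(2777, Add(27, Add(-8, -41, -60))) = Mul(2777, Add(27, -109)) = Mul(2777, -82) = -227714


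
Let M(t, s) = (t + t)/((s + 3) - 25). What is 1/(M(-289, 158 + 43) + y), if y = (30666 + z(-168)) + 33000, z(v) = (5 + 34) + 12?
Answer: 179/11404765 ≈ 1.5695e-5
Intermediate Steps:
M(t, s) = 2*t/(-22 + s) (M(t, s) = (2*t)/((3 + s) - 25) = (2*t)/(-22 + s) = 2*t/(-22 + s))
z(v) = 51 (z(v) = 39 + 12 = 51)
y = 63717 (y = (30666 + 51) + 33000 = 30717 + 33000 = 63717)
1/(M(-289, 158 + 43) + y) = 1/(2*(-289)/(-22 + (158 + 43)) + 63717) = 1/(2*(-289)/(-22 + 201) + 63717) = 1/(2*(-289)/179 + 63717) = 1/(2*(-289)*(1/179) + 63717) = 1/(-578/179 + 63717) = 1/(11404765/179) = 179/11404765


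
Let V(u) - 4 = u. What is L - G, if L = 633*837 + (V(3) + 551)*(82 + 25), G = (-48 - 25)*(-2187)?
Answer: 429876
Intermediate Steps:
V(u) = 4 + u
G = 159651 (G = -73*(-2187) = 159651)
L = 589527 (L = 633*837 + ((4 + 3) + 551)*(82 + 25) = 529821 + (7 + 551)*107 = 529821 + 558*107 = 529821 + 59706 = 589527)
L - G = 589527 - 1*159651 = 589527 - 159651 = 429876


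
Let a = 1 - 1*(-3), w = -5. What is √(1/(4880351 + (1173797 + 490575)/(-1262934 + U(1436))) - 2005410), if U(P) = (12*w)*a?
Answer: I*√19053353384476330294141747908873/3082365414851 ≈ 1416.1*I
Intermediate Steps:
a = 4 (a = 1 + 3 = 4)
U(P) = -240 (U(P) = (12*(-5))*4 = -60*4 = -240)
√(1/(4880351 + (1173797 + 490575)/(-1262934 + U(1436))) - 2005410) = √(1/(4880351 + (1173797 + 490575)/(-1262934 - 240)) - 2005410) = √(1/(4880351 + 1664372/(-1263174)) - 2005410) = √(1/(4880351 + 1664372*(-1/1263174)) - 2005410) = √(1/(4880351 - 832186/631587) - 2005410) = √(1/(3082365414851/631587) - 2005410) = √(631587/3082365414851 - 2005410) = √(-6181406426595712323/3082365414851) = I*√19053353384476330294141747908873/3082365414851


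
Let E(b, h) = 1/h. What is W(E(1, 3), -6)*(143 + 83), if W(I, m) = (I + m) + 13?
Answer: 4972/3 ≈ 1657.3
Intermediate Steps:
W(I, m) = 13 + I + m
W(E(1, 3), -6)*(143 + 83) = (13 + 1/3 - 6)*(143 + 83) = (13 + ⅓ - 6)*226 = (22/3)*226 = 4972/3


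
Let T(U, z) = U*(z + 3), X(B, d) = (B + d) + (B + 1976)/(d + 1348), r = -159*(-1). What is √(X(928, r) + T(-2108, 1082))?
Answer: I*√42907643349/137 ≈ 1512.0*I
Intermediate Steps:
r = 159
X(B, d) = B + d + (1976 + B)/(1348 + d) (X(B, d) = (B + d) + (1976 + B)/(1348 + d) = B + d + (1976 + B)/(1348 + d))
T(U, z) = U*(3 + z)
√(X(928, r) + T(-2108, 1082)) = √((1976 + 159² + 1348*159 + 1349*928 + 928*159)/(1348 + 159) - 2108*(3 + 1082)) = √((1976 + 25281 + 214332 + 1251872 + 147552)/1507 - 2108*1085) = √((1/1507)*1641013 - 2287180) = √(149183/137 - 2287180) = √(-313194477/137) = I*√42907643349/137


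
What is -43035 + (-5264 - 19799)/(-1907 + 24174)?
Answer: -958285408/22267 ≈ -43036.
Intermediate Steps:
-43035 + (-5264 - 19799)/(-1907 + 24174) = -43035 - 25063/22267 = -958285408/22267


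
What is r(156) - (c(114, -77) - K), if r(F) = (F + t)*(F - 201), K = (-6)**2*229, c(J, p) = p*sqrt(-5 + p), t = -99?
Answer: 5679 + 77*I*sqrt(82) ≈ 5679.0 + 697.26*I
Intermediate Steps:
K = 8244 (K = 36*229 = 8244)
r(F) = (-201 + F)*(-99 + F) (r(F) = (F - 99)*(F - 201) = (-99 + F)*(-201 + F) = (-201 + F)*(-99 + F))
r(156) - (c(114, -77) - K) = (19899 + 156**2 - 300*156) - (-77*sqrt(-5 - 77) - 1*8244) = (19899 + 24336 - 46800) - (-77*I*sqrt(82) - 8244) = -2565 - (-77*I*sqrt(82) - 8244) = -2565 - (-8244 - 77*I*sqrt(82)) = -2565 + (8244 + 77*I*sqrt(82)) = 5679 + 77*I*sqrt(82)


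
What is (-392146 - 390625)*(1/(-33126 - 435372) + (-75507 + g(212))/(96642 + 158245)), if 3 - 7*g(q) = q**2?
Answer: 210315461964496559/835898348082 ≈ 2.5160e+5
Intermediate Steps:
g(q) = 3/7 - q**2/7
(-392146 - 390625)*(1/(-33126 - 435372) + (-75507 + g(212))/(96642 + 158245)) = (-392146 - 390625)*(1/(-33126 - 435372) + (-75507 + (3/7 - 1/7*212**2))/(96642 + 158245)) = -782771*(1/(-468498) + (-75507 + (3/7 - 1/7*44944))/254887) = -782771*(-1/468498 + (-75507 + (3/7 - 44944/7))*(1/254887)) = -782771*(-1/468498 + (-75507 - 44941/7)*(1/254887)) = -782771*(-1/468498 - 573490/7*1/254887) = -782771*(-1/468498 - 573490/1784209) = -782771*(-268680702229/835898348082) = 210315461964496559/835898348082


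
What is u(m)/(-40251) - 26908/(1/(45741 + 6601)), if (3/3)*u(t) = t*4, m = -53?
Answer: -56690254492324/40251 ≈ -1.4084e+9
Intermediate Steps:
u(t) = 4*t (u(t) = t*4 = 4*t)
u(m)/(-40251) - 26908/(1/(45741 + 6601)) = (4*(-53))/(-40251) - 26908/(1/(45741 + 6601)) = -212*(-1/40251) - 26908/(1/52342) = 212/40251 - 26908/1/52342 = 212/40251 - 26908*52342 = 212/40251 - 1408418536 = -56690254492324/40251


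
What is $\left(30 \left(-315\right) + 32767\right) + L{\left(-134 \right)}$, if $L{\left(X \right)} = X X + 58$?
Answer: $41331$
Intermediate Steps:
$L{\left(X \right)} = 58 + X^{2}$ ($L{\left(X \right)} = X^{2} + 58 = 58 + X^{2}$)
$\left(30 \left(-315\right) + 32767\right) + L{\left(-134 \right)} = \left(30 \left(-315\right) + 32767\right) + \left(58 + \left(-134\right)^{2}\right) = \left(-9450 + 32767\right) + \left(58 + 17956\right) = 23317 + 18014 = 41331$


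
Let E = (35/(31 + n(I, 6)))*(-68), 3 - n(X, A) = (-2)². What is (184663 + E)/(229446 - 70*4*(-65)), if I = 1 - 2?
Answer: 553751/742938 ≈ 0.74535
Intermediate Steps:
I = -1
n(X, A) = -1 (n(X, A) = 3 - 1*(-2)² = 3 - 1*4 = 3 - 4 = -1)
E = -238/3 (E = (35/(31 - 1))*(-68) = (35/30)*(-68) = (35*(1/30))*(-68) = (7/6)*(-68) = -238/3 ≈ -79.333)
(184663 + E)/(229446 - 70*4*(-65)) = (184663 - 238/3)/(229446 - 70*4*(-65)) = 553751/(3*(229446 - 280*(-65))) = 553751/(3*(229446 + 18200)) = (553751/3)/247646 = (553751/3)*(1/247646) = 553751/742938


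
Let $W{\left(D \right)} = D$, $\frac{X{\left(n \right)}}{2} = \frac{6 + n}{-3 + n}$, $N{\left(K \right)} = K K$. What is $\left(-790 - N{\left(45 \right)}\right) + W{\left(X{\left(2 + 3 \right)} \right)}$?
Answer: $-2804$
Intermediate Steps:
$N{\left(K \right)} = K^{2}$
$X{\left(n \right)} = \frac{2 \left(6 + n\right)}{-3 + n}$ ($X{\left(n \right)} = 2 \frac{6 + n}{-3 + n} = \frac{2 \left(6 + n\right)}{-3 + n}$)
$\left(-790 - N{\left(45 \right)}\right) + W{\left(X{\left(2 + 3 \right)} \right)} = \left(-790 - 45^{2}\right) + \frac{2 \left(6 + \left(2 + 3\right)\right)}{-3 + \left(2 + 3\right)} = \left(-790 - 2025\right) + \frac{2 \left(6 + 5\right)}{-3 + 5} = \left(-790 - 2025\right) + 2 \cdot \frac{1}{2} \cdot 11 = -2815 + 2 \cdot \frac{1}{2} \cdot 11 = -2815 + 11 = -2804$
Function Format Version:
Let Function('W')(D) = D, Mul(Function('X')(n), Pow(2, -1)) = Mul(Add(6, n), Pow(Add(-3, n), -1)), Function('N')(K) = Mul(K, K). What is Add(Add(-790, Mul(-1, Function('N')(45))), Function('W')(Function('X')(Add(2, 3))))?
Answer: -2804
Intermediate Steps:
Function('N')(K) = Pow(K, 2)
Function('X')(n) = Mul(2, Pow(Add(-3, n), -1), Add(6, n)) (Function('X')(n) = Mul(2, Mul(Add(6, n), Pow(Add(-3, n), -1))) = Mul(2, Mul(Pow(Add(-3, n), -1), Add(6, n))) = Mul(2, Pow(Add(-3, n), -1), Add(6, n)))
Add(Add(-790, Mul(-1, Function('N')(45))), Function('W')(Function('X')(Add(2, 3)))) = Add(Add(-790, Mul(-1, Pow(45, 2))), Mul(2, Pow(Add(-3, Add(2, 3)), -1), Add(6, Add(2, 3)))) = Add(Add(-790, Mul(-1, 2025)), Mul(2, Pow(Add(-3, 5), -1), Add(6, 5))) = Add(Add(-790, -2025), Mul(2, Pow(2, -1), 11)) = Add(-2815, Mul(2, Rational(1, 2), 11)) = Add(-2815, 11) = -2804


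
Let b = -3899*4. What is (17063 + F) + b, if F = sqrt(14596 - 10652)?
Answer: 1467 + 2*sqrt(986) ≈ 1529.8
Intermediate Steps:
b = -15596
F = 2*sqrt(986) (F = sqrt(3944) = 2*sqrt(986) ≈ 62.801)
(17063 + F) + b = (17063 + 2*sqrt(986)) - 15596 = 1467 + 2*sqrt(986)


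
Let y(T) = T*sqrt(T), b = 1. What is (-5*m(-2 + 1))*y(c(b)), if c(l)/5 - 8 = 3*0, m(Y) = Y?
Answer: 400*sqrt(10) ≈ 1264.9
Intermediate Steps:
c(l) = 40 (c(l) = 40 + 5*(3*0) = 40 + 5*0 = 40 + 0 = 40)
y(T) = T**(3/2)
(-5*m(-2 + 1))*y(c(b)) = (-5*(-2 + 1))*40**(3/2) = (-5*(-1))*(80*sqrt(10)) = 5*(80*sqrt(10)) = 400*sqrt(10)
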